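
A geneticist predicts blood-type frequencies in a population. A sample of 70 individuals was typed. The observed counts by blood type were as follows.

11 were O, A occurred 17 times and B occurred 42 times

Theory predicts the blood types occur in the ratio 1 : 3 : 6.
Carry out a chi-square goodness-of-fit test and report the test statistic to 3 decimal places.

3.048

Ratio total = 10. Expected counts: 70×1/10 = 7, 70×3/10 = 21, 70×6/10 = 42.
cat         O        E   (O−E)²/E
O          11        7     2.2857
A          17       21     0.7619
B          42       42     0.0000
Sum = 3.048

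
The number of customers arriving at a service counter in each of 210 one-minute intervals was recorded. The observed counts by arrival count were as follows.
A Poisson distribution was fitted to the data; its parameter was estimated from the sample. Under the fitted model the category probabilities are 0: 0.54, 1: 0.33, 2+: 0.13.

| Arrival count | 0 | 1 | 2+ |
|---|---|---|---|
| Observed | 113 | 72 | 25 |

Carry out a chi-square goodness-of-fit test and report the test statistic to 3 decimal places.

0.300

Expected counts E_i = n·p_i: 210×0.54 = 113.4, 210×0.33 = 69.3, 210×0.13 = 27.3.
0: (113 − 113.4)²/113.4 = 0.16/113.4 = 0.0014
1: (72 − 69.3)²/69.3 = 7.29/69.3 = 0.1052
2+: (25 − 27.3)²/27.3 = 5.29/27.3 = 0.1938
Sum = 0.300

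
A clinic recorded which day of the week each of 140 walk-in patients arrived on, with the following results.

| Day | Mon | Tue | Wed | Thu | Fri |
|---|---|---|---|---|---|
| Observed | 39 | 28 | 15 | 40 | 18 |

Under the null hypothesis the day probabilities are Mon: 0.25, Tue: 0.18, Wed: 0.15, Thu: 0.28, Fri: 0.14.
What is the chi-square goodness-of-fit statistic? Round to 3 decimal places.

Expected counts E_i = n·p_i: 140×0.25 = 35, 140×0.18 = 25.2, 140×0.15 = 21, 140×0.28 = 39.2, 140×0.14 = 19.6.
χ² = (39−35)²/35 + (28−25.2)²/25.2 + (15−21)²/21 + (40−39.2)²/39.2 + (18−19.6)²/19.6
   = 0.4571 + 0.3111 + 1.7143 + 0.0163 + 0.1306
Sum = 2.629

2.629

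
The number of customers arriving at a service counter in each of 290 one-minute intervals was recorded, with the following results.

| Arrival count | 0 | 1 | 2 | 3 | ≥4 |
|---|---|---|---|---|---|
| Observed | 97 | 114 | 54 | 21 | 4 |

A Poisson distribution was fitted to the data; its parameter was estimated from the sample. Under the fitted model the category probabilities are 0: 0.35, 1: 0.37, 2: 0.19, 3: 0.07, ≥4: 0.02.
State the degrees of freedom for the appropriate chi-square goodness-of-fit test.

3

There are k = 5 categories and 1 parameter estimated from the data, so df = 5 − 1 − 1 = 3.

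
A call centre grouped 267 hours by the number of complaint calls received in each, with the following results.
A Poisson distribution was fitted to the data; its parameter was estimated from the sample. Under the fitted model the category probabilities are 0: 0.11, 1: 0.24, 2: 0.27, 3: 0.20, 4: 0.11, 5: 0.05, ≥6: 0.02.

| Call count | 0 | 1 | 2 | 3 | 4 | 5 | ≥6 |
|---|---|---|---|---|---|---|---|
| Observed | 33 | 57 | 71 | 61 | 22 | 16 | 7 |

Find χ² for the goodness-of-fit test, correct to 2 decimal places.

5.22

Expected counts E_i = n·p_i: 267×0.11 = 29.37, 267×0.24 = 64.08, 267×0.27 = 72.09, 267×0.20 = 53.4, 267×0.11 = 29.37, 267×0.05 = 13.35, 267×0.02 = 5.34.
cat         O        E   (O−E)²/E
0          33    29.37      0.449
1          57    64.08      0.782
2          71    72.09      0.016
3          61     53.4      1.082
4          22    29.37      1.849
5          16    13.35      0.526
≥6          7     5.34      0.516
Sum = 5.22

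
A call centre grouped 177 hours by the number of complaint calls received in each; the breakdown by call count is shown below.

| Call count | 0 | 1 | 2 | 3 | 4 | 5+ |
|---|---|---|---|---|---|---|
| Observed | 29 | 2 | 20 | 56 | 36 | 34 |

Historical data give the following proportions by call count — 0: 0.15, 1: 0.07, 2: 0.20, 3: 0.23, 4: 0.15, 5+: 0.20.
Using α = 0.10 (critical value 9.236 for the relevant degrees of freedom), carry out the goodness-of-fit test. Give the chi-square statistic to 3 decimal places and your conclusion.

Expected counts E_i = n·p_i: 177×0.15 = 26.55, 177×0.07 = 12.39, 177×0.20 = 35.4, 177×0.23 = 40.71, 177×0.15 = 26.55, 177×0.20 = 35.4.
cat         O        E   (O−E)²/E
0          29    26.55     0.2261
1           2    12.39     8.7128
2          20     35.4     6.6994
3          56    40.71     5.7427
4          36    26.55     3.3636
5+         34     35.4     0.0554
Sum = 24.800
df = 5. Since 24.800 > 9.236, we reject H₀.

24.800; reject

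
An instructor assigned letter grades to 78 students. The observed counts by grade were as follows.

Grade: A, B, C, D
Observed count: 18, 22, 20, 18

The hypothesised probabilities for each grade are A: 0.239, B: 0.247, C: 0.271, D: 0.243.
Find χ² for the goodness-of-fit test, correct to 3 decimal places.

Expected counts E_i = n·p_i: 78×0.239 = 18.642, 78×0.247 = 19.266, 78×0.271 = 21.138, 78×0.243 = 18.954.
cat         O        E   (O−E)²/E
A          18   18.642     0.0221
B          22   19.266     0.3880
C          20   21.138     0.0613
D          18   18.954     0.0480
Sum = 0.519

0.519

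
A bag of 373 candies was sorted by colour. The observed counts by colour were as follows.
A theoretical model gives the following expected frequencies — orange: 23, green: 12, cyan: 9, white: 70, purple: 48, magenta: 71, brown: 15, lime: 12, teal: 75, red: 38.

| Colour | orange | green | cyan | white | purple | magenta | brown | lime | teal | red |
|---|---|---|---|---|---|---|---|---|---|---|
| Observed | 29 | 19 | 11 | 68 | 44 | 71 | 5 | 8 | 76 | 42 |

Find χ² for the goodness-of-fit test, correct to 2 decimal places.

orange: (29 − 23)²/23 = 36/23 = 1.565
green: (19 − 12)²/12 = 49/12 = 4.083
cyan: (11 − 9)²/9 = 4/9 = 0.444
white: (68 − 70)²/70 = 4/70 = 0.057
purple: (44 − 48)²/48 = 16/48 = 0.333
magenta: (71 − 71)²/71 = 0/71 = 0.000
brown: (5 − 15)²/15 = 100/15 = 6.667
lime: (8 − 12)²/12 = 16/12 = 1.333
teal: (76 − 75)²/75 = 1/75 = 0.013
red: (42 − 38)²/38 = 16/38 = 0.421
Sum = 14.92

14.92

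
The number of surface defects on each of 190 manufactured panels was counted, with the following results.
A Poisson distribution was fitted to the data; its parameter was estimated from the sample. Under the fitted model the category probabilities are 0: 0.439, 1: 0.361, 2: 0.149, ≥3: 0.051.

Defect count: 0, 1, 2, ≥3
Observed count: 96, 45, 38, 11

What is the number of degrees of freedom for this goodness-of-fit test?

2

There are k = 4 categories and 1 parameter estimated from the data, so df = 4 − 1 − 1 = 2.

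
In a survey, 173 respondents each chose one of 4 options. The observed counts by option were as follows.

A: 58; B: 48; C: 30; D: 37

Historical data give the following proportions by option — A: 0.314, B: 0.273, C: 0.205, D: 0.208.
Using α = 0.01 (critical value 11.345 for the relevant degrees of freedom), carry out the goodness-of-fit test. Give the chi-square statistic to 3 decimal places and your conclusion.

Expected counts E_i = n·p_i: 173×0.314 = 54.322, 173×0.273 = 47.229, 173×0.205 = 35.465, 173×0.208 = 35.984.
cat         O        E   (O−E)²/E
A          58   54.322     0.2490
B          48   47.229     0.0126
C          30   35.465     0.8421
D          37   35.984     0.0287
Sum = 1.132
df = 3. Since 1.132 < 11.345, we do not reject H₀.

1.132; do not reject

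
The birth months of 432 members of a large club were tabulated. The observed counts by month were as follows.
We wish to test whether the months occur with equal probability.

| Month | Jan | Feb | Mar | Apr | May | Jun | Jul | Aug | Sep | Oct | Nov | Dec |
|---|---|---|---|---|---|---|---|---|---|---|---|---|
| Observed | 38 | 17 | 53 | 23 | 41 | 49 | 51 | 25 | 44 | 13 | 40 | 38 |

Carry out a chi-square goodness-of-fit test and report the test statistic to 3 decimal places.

Under H₀ each category has probability 1/12, so each expected count is 432/12 = 36.
cat         O        E   (O−E)²/E
Jan        38       36     0.1111
Feb        17       36    10.0278
Mar        53       36     8.0278
Apr        23       36     4.6944
May        41       36     0.6944
Jun        49       36     4.6944
Jul        51       36     6.2500
Aug        25       36     3.3611
Sep        44       36     1.7778
Oct        13       36    14.6944
Nov        40       36     0.4444
Dec        38       36     0.1111
Sum = 54.889

54.889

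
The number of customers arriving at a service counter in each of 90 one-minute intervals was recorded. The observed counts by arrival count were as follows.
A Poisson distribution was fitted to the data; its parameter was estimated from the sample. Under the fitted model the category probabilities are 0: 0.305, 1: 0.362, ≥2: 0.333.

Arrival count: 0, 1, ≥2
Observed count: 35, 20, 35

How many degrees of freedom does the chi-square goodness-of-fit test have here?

1

There are k = 3 categories and 1 parameter estimated from the data, so df = 3 − 1 − 1 = 1.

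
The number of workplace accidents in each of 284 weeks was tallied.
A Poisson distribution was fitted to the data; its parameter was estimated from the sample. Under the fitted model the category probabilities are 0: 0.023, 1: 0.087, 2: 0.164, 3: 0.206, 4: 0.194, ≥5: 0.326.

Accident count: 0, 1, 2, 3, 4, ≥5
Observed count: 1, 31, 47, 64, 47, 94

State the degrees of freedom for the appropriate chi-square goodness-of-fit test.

There are k = 6 categories and 1 parameter estimated from the data, so df = 6 − 1 − 1 = 4.

4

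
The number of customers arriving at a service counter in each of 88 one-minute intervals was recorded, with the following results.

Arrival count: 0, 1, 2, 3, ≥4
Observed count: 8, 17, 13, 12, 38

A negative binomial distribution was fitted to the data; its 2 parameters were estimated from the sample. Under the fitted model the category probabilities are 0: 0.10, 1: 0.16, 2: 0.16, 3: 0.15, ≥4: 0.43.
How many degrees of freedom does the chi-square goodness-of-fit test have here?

2

There are k = 5 categories and 2 parameters estimated from the data, so df = 5 − 1 − 2 = 2.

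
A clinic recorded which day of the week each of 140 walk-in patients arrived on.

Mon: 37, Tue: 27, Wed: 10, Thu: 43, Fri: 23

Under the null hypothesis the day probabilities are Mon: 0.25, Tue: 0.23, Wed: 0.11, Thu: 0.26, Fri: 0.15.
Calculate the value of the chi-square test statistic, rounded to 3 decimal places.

4.235

Expected counts E_i = n·p_i: 140×0.25 = 35, 140×0.23 = 32.2, 140×0.11 = 15.4, 140×0.26 = 36.4, 140×0.15 = 21.
χ² = (37−35)²/35 + (27−32.2)²/32.2 + (10−15.4)²/15.4 + (43−36.4)²/36.4 + (23−21)²/21
   = 0.1143 + 0.8398 + 1.8935 + 1.1967 + 0.1905
Sum = 4.235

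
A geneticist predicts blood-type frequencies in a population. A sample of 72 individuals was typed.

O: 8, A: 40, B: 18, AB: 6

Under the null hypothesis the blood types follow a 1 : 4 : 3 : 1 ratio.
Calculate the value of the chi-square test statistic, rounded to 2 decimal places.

4.00

Ratio total = 9. Expected counts: 72×1/9 = 8, 72×4/9 = 32, 72×3/9 = 24, 72×1/9 = 8.
χ² = (8−8)²/8 + (40−32)²/32 + (18−24)²/24 + (6−8)²/8
   = 0.000 + 2.000 + 1.500 + 0.500
Sum = 4.00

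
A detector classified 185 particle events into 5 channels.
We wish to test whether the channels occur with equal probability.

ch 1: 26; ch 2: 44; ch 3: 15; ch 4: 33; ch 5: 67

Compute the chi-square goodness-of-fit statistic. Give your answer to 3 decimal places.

Under H₀ each category has probability 1/5, so each expected count is 185/5 = 37.
ch 1: (26 − 37)²/37 = 121/37 = 3.2703
ch 2: (44 − 37)²/37 = 49/37 = 1.3243
ch 3: (15 − 37)²/37 = 484/37 = 13.0811
ch 4: (33 − 37)²/37 = 16/37 = 0.4324
ch 5: (67 − 37)²/37 = 900/37 = 24.3243
Sum = 42.432

42.432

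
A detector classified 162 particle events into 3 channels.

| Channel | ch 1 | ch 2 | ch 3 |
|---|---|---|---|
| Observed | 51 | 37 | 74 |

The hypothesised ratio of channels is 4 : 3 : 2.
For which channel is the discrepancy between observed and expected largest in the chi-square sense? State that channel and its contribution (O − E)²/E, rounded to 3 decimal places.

Ratio total = 9. Expected counts: 162×4/9 = 72, 162×3/9 = 54, 162×2/9 = 36.
ch 1: (51 − 72)²/72 = 441/72 = 6.1250
ch 2: (37 − 54)²/54 = 289/54 = 5.3519
ch 3: (74 − 36)²/36 = 1444/36 = 40.1111
The largest term is for ch 3: 40.111.

ch 3, 40.111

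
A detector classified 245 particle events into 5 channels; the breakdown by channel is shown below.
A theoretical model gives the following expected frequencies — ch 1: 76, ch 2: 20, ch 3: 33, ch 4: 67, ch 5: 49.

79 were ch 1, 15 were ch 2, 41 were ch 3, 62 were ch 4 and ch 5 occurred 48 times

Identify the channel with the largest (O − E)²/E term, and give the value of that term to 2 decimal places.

ch 3, 1.94

ch 1: (79 − 76)²/76 = 9/76 = 0.118
ch 2: (15 − 20)²/20 = 25/20 = 1.250
ch 3: (41 − 33)²/33 = 64/33 = 1.939
ch 4: (62 − 67)²/67 = 25/67 = 0.373
ch 5: (48 − 49)²/49 = 1/49 = 0.020
The largest term is for ch 3: 1.94.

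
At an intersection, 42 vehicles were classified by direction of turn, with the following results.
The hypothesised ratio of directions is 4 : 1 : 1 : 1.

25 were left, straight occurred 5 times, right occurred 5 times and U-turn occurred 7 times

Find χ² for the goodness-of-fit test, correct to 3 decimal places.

Ratio total = 7. Expected counts: 42×4/7 = 24, 42×1/7 = 6, 42×1/7 = 6, 42×1/7 = 6.
cat           O        E   (O−E)²/E
left         25       24     0.0417
straight      5        6     0.1667
right         5        6     0.1667
U-turn        7        6     0.1667
Sum = 0.542

0.542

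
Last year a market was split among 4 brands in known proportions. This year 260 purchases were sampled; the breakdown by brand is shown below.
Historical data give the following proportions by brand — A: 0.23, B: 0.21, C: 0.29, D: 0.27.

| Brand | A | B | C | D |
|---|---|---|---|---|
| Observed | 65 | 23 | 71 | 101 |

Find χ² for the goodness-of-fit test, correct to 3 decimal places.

32.511

Expected counts E_i = n·p_i: 260×0.23 = 59.8, 260×0.21 = 54.6, 260×0.29 = 75.4, 260×0.27 = 70.2.
χ² = (65−59.8)²/59.8 + (23−54.6)²/54.6 + (71−75.4)²/75.4 + (101−70.2)²/70.2
   = 0.4522 + 18.2886 + 0.2568 + 13.5134
Sum = 32.511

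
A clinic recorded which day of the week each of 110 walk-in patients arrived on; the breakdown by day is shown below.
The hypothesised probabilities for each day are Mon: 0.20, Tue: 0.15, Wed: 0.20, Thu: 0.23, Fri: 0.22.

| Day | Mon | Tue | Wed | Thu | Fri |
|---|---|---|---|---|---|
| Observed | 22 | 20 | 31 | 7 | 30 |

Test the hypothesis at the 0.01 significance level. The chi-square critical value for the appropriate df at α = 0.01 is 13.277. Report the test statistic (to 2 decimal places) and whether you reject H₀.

Expected counts E_i = n·p_i: 110×0.20 = 22, 110×0.15 = 16.5, 110×0.20 = 22, 110×0.23 = 25.3, 110×0.22 = 24.2.
χ² = (22−22)²/22 + (20−16.5)²/16.5 + (31−22)²/22 + (7−25.3)²/25.3 + (30−24.2)²/24.2
   = 0.000 + 0.742 + 3.682 + 13.237 + 1.390
Sum = 19.05
df = 4. Since 19.05 > 13.277, we reject H₀.

19.05; reject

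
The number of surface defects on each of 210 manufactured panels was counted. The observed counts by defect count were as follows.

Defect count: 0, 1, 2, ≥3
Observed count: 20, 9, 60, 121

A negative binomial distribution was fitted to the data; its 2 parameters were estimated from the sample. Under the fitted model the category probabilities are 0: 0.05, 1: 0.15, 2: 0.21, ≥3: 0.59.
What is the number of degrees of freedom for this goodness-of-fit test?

There are k = 4 categories and 2 parameters estimated from the data, so df = 4 − 1 − 2 = 1.

1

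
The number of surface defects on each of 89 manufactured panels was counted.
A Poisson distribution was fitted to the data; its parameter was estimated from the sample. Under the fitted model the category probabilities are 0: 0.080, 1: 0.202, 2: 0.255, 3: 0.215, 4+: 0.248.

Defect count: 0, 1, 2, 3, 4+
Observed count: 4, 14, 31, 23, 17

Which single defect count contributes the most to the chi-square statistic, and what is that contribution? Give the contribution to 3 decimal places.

2, 3.039

Expected counts E_i = n·p_i: 89×0.080 = 7.12, 89×0.202 = 17.978, 89×0.255 = 22.695, 89×0.215 = 19.135, 89×0.248 = 22.072.
χ² = (4−7.12)²/7.12 + (14−17.978)²/17.978 + (31−22.695)²/22.695 + (23−19.135)²/19.135 + (17−22.072)²/22.072
   = 1.3672 + 0.8802 + 3.0391 + 0.7807 + 1.1655
The largest term is for 2: 3.039.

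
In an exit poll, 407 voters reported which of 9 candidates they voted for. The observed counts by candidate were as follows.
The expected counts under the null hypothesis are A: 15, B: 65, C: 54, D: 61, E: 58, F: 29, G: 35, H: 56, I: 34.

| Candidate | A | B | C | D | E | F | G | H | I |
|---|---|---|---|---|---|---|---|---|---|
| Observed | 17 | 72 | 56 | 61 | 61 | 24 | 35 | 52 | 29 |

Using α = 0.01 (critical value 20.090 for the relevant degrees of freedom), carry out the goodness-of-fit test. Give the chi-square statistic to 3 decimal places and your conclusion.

A: (17 − 15)²/15 = 4/15 = 0.2667
B: (72 − 65)²/65 = 49/65 = 0.7538
C: (56 − 54)²/54 = 4/54 = 0.0741
D: (61 − 61)²/61 = 0/61 = 0.0000
E: (61 − 58)²/58 = 9/58 = 0.1552
F: (24 − 29)²/29 = 25/29 = 0.8621
G: (35 − 35)²/35 = 0/35 = 0.0000
H: (52 − 56)²/56 = 16/56 = 0.2857
I: (29 − 34)²/34 = 25/34 = 0.7353
Sum = 3.133
df = 8. Since 3.133 < 20.090, we do not reject H₀.

3.133; do not reject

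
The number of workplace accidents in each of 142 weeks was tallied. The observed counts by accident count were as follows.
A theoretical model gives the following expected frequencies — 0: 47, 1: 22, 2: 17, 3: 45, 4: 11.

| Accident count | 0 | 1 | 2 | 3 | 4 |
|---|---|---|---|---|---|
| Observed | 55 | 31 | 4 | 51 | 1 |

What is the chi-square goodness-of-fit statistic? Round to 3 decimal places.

cat         O        E   (O−E)²/E
0          55       47     1.3617
1          31       22     3.6818
2           4       17     9.9412
3          51       45     0.8000
4           1       11     9.0909
Sum = 24.876

24.876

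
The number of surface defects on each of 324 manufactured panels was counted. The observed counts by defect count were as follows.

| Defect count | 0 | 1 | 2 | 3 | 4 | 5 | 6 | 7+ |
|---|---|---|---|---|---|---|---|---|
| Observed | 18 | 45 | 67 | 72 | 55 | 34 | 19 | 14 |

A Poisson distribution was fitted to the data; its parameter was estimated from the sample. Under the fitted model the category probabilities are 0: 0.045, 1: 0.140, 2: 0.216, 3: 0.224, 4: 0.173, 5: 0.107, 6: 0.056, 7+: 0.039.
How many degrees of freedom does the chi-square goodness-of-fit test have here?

There are k = 8 categories and 1 parameter estimated from the data, so df = 8 − 1 − 1 = 6.

6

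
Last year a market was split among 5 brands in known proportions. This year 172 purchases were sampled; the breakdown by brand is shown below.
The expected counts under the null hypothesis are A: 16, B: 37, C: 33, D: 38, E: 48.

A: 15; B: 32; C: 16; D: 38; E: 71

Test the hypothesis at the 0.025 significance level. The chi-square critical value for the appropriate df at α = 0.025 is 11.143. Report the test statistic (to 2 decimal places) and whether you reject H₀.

A: (15 − 16)²/16 = 1/16 = 0.063
B: (32 − 37)²/37 = 25/37 = 0.676
C: (16 − 33)²/33 = 289/33 = 8.758
D: (38 − 38)²/38 = 0/38 = 0.000
E: (71 − 48)²/48 = 529/48 = 11.021
Sum = 20.52
df = 4. Since 20.52 > 11.143, we reject H₀.

20.52; reject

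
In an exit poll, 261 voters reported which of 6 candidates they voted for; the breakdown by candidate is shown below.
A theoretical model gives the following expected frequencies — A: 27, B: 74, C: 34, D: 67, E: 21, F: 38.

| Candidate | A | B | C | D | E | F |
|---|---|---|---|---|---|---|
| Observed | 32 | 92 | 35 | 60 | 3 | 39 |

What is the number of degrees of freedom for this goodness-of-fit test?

5

There are k = 6 categories and no parameters were estimated from the data, so df = 6 − 1 = 5.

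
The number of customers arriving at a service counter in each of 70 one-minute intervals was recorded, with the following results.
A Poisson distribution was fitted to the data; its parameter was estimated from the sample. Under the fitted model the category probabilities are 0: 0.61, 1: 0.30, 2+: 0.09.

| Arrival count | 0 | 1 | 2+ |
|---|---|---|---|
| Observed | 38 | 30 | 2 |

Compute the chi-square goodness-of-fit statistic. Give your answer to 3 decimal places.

Expected counts E_i = n·p_i: 70×0.61 = 42.7, 70×0.30 = 21, 70×0.09 = 6.3.
χ² = (38−42.7)²/42.7 + (30−21)²/21 + (2−6.3)²/6.3
   = 0.5173 + 3.8571 + 2.9349
Sum = 7.309

7.309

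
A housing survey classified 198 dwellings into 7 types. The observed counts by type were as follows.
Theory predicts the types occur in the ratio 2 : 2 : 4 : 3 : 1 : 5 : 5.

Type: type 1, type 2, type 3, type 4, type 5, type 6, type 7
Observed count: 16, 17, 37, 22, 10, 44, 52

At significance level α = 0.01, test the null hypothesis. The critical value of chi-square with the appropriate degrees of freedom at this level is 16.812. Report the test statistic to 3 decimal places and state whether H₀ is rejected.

2.454; do not reject

Ratio total = 22. Expected counts: 198×2/22 = 18, 198×2/22 = 18, 198×4/22 = 36, 198×3/22 = 27, 198×1/22 = 9, 198×5/22 = 45, 198×5/22 = 45.
χ² = (16−18)²/18 + (17−18)²/18 + (37−36)²/36 + (22−27)²/27 + (10−9)²/9 + (44−45)²/45 + (52−45)²/45
   = 0.2222 + 0.0556 + 0.0278 + 0.9259 + 0.1111 + 0.0222 + 1.0889
Sum = 2.454
df = 6. Since 2.454 < 16.812, we do not reject H₀.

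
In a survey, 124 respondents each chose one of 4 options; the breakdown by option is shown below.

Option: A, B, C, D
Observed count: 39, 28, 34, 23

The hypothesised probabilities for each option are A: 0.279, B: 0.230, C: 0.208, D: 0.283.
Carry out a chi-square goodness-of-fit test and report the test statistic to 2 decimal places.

Expected counts E_i = n·p_i: 124×0.279 = 34.596, 124×0.230 = 28.52, 124×0.208 = 25.792, 124×0.283 = 35.092.
A: (39 − 34.596)²/34.596 = 19.395216/34.596 = 0.561
B: (28 − 28.52)²/28.52 = 0.2704/28.52 = 0.009
C: (34 − 25.792)²/25.792 = 67.371264/25.792 = 2.612
D: (23 − 35.092)²/35.092 = 146.216464/35.092 = 4.167
Sum = 7.35

7.35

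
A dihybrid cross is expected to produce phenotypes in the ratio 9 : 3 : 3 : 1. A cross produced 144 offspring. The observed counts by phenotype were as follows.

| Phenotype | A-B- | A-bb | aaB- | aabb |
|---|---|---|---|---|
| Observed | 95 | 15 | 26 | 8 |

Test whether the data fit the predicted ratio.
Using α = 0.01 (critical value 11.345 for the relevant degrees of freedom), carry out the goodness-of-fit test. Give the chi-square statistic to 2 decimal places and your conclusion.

7.90; do not reject

Ratio total = 16. Expected counts: 144×9/16 = 81, 144×3/16 = 27, 144×3/16 = 27, 144×1/16 = 9.
A-B-: (95 − 81)²/81 = 196/81 = 2.420
A-bb: (15 − 27)²/27 = 144/27 = 5.333
aaB-: (26 − 27)²/27 = 1/27 = 0.037
aabb: (8 − 9)²/9 = 1/9 = 0.111
Sum = 7.90
df = 3. Since 7.90 < 11.345, we do not reject H₀.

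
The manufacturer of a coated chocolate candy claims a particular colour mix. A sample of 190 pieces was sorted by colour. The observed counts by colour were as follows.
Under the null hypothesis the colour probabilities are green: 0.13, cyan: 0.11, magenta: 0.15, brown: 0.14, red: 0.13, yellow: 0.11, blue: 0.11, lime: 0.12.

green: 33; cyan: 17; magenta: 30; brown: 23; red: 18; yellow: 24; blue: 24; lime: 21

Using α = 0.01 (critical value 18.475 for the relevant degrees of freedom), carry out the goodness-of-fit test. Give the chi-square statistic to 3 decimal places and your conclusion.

6.962; do not reject

Expected counts E_i = n·p_i: 190×0.13 = 24.7, 190×0.11 = 20.9, 190×0.15 = 28.5, 190×0.14 = 26.6, 190×0.13 = 24.7, 190×0.11 = 20.9, 190×0.11 = 20.9, 190×0.12 = 22.8.
green: (33 − 24.7)²/24.7 = 68.89/24.7 = 2.7891
cyan: (17 − 20.9)²/20.9 = 15.21/20.9 = 0.7278
magenta: (30 − 28.5)²/28.5 = 2.25/28.5 = 0.0789
brown: (23 − 26.6)²/26.6 = 12.96/26.6 = 0.4872
red: (18 − 24.7)²/24.7 = 44.89/24.7 = 1.8174
yellow: (24 − 20.9)²/20.9 = 9.61/20.9 = 0.4598
blue: (24 − 20.9)²/20.9 = 9.61/20.9 = 0.4598
lime: (21 − 22.8)²/22.8 = 3.24/22.8 = 0.1421
Sum = 6.962
df = 7. Since 6.962 < 18.475, we do not reject H₀.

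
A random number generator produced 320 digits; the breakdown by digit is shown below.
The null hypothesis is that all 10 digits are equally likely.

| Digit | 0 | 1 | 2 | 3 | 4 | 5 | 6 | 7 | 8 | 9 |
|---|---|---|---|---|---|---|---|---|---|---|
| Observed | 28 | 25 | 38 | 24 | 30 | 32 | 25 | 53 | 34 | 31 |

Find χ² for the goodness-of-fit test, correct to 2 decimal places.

Expected count for each of the 10 categories: 320/10 = 32.
0: (28 − 32)²/32 = 16/32 = 0.500
1: (25 − 32)²/32 = 49/32 = 1.531
2: (38 − 32)²/32 = 36/32 = 1.125
3: (24 − 32)²/32 = 64/32 = 2.000
4: (30 − 32)²/32 = 4/32 = 0.125
5: (32 − 32)²/32 = 0/32 = 0.000
6: (25 − 32)²/32 = 49/32 = 1.531
7: (53 − 32)²/32 = 441/32 = 13.781
8: (34 − 32)²/32 = 4/32 = 0.125
9: (31 − 32)²/32 = 1/32 = 0.031
Sum = 20.75

20.75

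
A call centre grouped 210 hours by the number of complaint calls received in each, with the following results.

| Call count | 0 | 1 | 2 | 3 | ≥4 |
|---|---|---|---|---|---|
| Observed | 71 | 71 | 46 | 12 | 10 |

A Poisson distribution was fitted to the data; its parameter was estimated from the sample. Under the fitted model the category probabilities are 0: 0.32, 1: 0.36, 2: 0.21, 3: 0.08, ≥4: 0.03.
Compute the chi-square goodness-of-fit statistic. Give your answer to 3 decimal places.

4.121

Expected counts E_i = n·p_i: 210×0.32 = 67.2, 210×0.36 = 75.6, 210×0.21 = 44.1, 210×0.08 = 16.8, 210×0.03 = 6.3.
χ² = (71−67.2)²/67.2 + (71−75.6)²/75.6 + (46−44.1)²/44.1 + (12−16.8)²/16.8 + (10−6.3)²/6.3
   = 0.2149 + 0.2799 + 0.0819 + 1.3714 + 2.1730
Sum = 4.121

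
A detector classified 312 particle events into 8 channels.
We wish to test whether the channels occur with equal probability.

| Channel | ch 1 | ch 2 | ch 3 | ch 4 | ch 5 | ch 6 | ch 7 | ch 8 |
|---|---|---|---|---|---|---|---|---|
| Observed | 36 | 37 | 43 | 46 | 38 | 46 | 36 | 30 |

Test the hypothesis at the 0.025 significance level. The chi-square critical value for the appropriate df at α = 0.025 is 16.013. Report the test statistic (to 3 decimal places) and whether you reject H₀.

Expected count for each of the 8 categories: 312/8 = 39.
cat         O        E   (O−E)²/E
ch 1       36       39     0.2308
ch 2       37       39     0.1026
ch 3       43       39     0.4103
ch 4       46       39     1.2564
ch 5       38       39     0.0256
ch 6       46       39     1.2564
ch 7       36       39     0.2308
ch 8       30       39     2.0769
Sum = 5.590
df = 7. Since 5.590 < 16.013, we do not reject H₀.

5.590; do not reject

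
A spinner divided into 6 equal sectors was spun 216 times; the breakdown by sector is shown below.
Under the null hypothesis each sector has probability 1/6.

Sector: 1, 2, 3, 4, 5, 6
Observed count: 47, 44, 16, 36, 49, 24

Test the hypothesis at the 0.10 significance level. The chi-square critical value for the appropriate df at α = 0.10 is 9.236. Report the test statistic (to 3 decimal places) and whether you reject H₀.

24.944; reject

Expected count for each of the 6 categories: 216/6 = 36.
cat         O        E   (O−E)²/E
1          47       36     3.3611
2          44       36     1.7778
3          16       36    11.1111
4          36       36     0.0000
5          49       36     4.6944
6          24       36     4.0000
Sum = 24.944
df = 5. Since 24.944 > 9.236, we reject H₀.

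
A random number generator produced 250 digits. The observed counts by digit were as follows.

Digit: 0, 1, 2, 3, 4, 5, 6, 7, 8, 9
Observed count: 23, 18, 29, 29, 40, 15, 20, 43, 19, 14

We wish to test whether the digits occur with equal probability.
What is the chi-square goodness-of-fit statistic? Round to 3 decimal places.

Under H₀ each category has probability 1/10, so each expected count is 250/10 = 25.
cat         O        E   (O−E)²/E
0          23       25     0.1600
1          18       25     1.9600
2          29       25     0.6400
3          29       25     0.6400
4          40       25     9.0000
5          15       25     4.0000
6          20       25     1.0000
7          43       25    12.9600
8          19       25     1.4400
9          14       25     4.8400
Sum = 36.640

36.640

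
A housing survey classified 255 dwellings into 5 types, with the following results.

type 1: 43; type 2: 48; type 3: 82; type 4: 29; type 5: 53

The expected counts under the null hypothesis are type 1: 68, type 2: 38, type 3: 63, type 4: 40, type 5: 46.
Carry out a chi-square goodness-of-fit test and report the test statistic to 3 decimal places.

cat         O        E   (O−E)²/E
type 1     43       68     9.1912
type 2     48       38     2.6316
type 3     82       63     5.7302
type 4     29       40     3.0250
type 5     53       46     1.0652
Sum = 21.643

21.643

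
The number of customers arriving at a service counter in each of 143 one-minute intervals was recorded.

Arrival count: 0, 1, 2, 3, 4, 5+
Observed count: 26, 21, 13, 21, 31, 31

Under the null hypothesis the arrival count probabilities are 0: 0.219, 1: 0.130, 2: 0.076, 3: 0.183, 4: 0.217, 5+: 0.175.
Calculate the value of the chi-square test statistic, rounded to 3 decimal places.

4.081

Expected counts E_i = n·p_i: 143×0.219 = 31.317, 143×0.130 = 18.59, 143×0.076 = 10.868, 143×0.183 = 26.169, 143×0.217 = 31.031, 143×0.175 = 25.025.
χ² = (26−31.317)²/31.317 + (21−18.59)²/18.59 + (13−10.868)²/10.868 + (21−26.169)²/26.169 + (31−31.031)²/31.031 + (31−25.025)²/25.025
   = 0.9027 + 0.3124 + 0.4182 + 1.0210 + 0.0000 + 1.4266
Sum = 4.081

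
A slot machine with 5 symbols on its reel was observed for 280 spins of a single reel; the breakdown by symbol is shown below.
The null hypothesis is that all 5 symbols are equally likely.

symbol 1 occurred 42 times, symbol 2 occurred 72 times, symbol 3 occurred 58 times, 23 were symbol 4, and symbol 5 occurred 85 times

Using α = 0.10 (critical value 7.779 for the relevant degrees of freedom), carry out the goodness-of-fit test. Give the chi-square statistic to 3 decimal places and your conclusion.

42.607; reject

Expected count for each of the 5 categories: 280/5 = 56.
χ² = (42−56)²/56 + (72−56)²/56 + (58−56)²/56 + (23−56)²/56 + (85−56)²/56
   = 3.5000 + 4.5714 + 0.0714 + 19.4464 + 15.0179
Sum = 42.607
df = 4. Since 42.607 > 7.779, we reject H₀.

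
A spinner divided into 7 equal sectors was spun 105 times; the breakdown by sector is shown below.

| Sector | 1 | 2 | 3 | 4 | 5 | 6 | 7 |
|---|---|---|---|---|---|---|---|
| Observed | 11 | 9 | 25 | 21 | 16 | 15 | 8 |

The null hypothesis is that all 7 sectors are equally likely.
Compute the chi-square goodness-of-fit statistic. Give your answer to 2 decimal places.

15.87

Expected count for each of the 7 categories: 105/7 = 15.
χ² = (11−15)²/15 + (9−15)²/15 + (25−15)²/15 + (21−15)²/15 + (16−15)²/15 + (15−15)²/15 + (8−15)²/15
   = 1.067 + 2.400 + 6.667 + 2.400 + 0.067 + 0.000 + 3.267
Sum = 15.87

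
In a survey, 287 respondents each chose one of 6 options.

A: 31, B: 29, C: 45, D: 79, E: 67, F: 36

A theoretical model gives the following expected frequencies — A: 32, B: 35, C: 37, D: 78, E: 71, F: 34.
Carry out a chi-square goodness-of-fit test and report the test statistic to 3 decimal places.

3.145

χ² = (31−32)²/32 + (29−35)²/35 + (45−37)²/37 + (79−78)²/78 + (67−71)²/71 + (36−34)²/34
   = 0.0313 + 1.0286 + 1.7297 + 0.0128 + 0.2254 + 0.1176
Sum = 3.145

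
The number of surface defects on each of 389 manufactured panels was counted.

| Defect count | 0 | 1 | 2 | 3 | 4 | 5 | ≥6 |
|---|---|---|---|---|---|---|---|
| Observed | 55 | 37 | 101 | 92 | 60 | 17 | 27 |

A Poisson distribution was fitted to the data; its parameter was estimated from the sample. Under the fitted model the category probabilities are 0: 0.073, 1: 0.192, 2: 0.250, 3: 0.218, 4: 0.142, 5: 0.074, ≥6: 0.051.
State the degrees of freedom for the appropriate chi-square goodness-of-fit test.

5

There are k = 7 categories and 1 parameter estimated from the data, so df = 7 − 1 − 1 = 5.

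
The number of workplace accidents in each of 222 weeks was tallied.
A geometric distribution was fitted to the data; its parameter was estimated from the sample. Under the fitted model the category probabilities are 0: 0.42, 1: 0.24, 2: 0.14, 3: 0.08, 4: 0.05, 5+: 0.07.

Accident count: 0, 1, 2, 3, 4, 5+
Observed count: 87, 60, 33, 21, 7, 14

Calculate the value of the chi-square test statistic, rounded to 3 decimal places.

Expected counts E_i = n·p_i: 222×0.42 = 93.24, 222×0.24 = 53.28, 222×0.14 = 31.08, 222×0.08 = 17.76, 222×0.05 = 11.1, 222×0.07 = 15.54.
0: (87 − 93.24)²/93.24 = 38.9376/93.24 = 0.4176
1: (60 − 53.28)²/53.28 = 45.1584/53.28 = 0.8476
2: (33 − 31.08)²/31.08 = 3.6864/31.08 = 0.1186
3: (21 − 17.76)²/17.76 = 10.4976/17.76 = 0.5911
4: (7 − 11.1)²/11.1 = 16.81/11.1 = 1.5144
5+: (14 − 15.54)²/15.54 = 2.3716/15.54 = 0.1526
Sum = 3.642

3.642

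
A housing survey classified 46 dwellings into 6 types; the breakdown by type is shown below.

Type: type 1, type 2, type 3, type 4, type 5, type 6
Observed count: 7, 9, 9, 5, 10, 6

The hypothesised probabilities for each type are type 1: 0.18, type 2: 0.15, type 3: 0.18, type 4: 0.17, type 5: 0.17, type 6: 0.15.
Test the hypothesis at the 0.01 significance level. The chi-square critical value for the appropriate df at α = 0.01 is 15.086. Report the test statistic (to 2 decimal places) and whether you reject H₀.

Expected counts E_i = n·p_i: 46×0.18 = 8.28, 46×0.15 = 6.9, 46×0.18 = 8.28, 46×0.17 = 7.82, 46×0.17 = 7.82, 46×0.15 = 6.9.
cat         O        E   (O−E)²/E
type 1      7     8.28      0.198
type 2      9      6.9      0.639
type 3      9     8.28      0.063
type 4      5     7.82      1.017
type 5     10     7.82      0.608
type 6      6      6.9      0.117
Sum = 2.64
df = 5. Since 2.64 < 15.086, we do not reject H₀.

2.64; do not reject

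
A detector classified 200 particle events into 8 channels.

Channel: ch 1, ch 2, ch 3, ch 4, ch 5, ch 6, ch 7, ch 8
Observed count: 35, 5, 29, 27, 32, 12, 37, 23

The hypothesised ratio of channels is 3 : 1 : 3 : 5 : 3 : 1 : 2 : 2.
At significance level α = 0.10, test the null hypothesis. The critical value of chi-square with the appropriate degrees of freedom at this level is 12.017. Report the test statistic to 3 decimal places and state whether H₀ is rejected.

29.380; reject

Ratio total = 20. Expected counts: 200×3/20 = 30, 200×1/20 = 10, 200×3/20 = 30, 200×5/20 = 50, 200×3/20 = 30, 200×1/20 = 10, 200×2/20 = 20, 200×2/20 = 20.
χ² = (35−30)²/30 + (5−10)²/10 + (29−30)²/30 + (27−50)²/50 + (32−30)²/30 + (12−10)²/10 + (37−20)²/20 + (23−20)²/20
   = 0.8333 + 2.5000 + 0.0333 + 10.5800 + 0.1333 + 0.4000 + 14.4500 + 0.4500
Sum = 29.380
df = 7. Since 29.380 > 12.017, we reject H₀.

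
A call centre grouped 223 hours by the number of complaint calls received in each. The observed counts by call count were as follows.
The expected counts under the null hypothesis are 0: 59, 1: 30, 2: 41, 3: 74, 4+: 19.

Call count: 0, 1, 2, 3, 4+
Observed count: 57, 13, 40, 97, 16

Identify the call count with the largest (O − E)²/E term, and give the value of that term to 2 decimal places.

cat         O        E   (O−E)²/E
0          57       59      0.068
1          13       30      9.633
2          40       41      0.024
3          97       74      7.149
4+         16       19      0.474
The largest term is for 1: 9.63.

1, 9.63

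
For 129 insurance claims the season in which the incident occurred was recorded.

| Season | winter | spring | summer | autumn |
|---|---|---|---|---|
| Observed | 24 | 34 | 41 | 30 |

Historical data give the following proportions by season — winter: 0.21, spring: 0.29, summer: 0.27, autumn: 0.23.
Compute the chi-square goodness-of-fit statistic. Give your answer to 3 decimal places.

Expected counts E_i = n·p_i: 129×0.21 = 27.09, 129×0.29 = 37.41, 129×0.27 = 34.83, 129×0.23 = 29.67.
χ² = (24−27.09)²/27.09 + (34−37.41)²/37.41 + (41−34.83)²/34.83 + (30−29.67)²/29.67
   = 0.3525 + 0.3108 + 1.0930 + 0.0037
Sum = 1.760

1.760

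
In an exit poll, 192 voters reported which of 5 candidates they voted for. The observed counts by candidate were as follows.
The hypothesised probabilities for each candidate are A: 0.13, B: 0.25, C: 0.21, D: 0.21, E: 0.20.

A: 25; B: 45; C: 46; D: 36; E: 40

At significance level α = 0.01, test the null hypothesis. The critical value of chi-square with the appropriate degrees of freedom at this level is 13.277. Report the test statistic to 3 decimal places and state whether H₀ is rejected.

1.517; do not reject

Expected counts E_i = n·p_i: 192×0.13 = 24.96, 192×0.25 = 48, 192×0.21 = 40.32, 192×0.21 = 40.32, 192×0.20 = 38.4.
χ² = (25−24.96)²/24.96 + (45−48)²/48 + (46−40.32)²/40.32 + (36−40.32)²/40.32 + (40−38.4)²/38.4
   = 0.0001 + 0.1875 + 0.8002 + 0.4629 + 0.0667
Sum = 1.517
df = 4. Since 1.517 < 13.277, we do not reject H₀.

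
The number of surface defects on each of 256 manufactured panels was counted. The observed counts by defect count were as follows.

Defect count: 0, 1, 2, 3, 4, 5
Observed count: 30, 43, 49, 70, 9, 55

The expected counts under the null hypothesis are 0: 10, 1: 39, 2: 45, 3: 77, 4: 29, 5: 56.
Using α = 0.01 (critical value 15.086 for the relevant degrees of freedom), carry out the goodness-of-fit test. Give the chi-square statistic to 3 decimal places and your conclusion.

χ² = (30−10)²/10 + (43−39)²/39 + (49−45)²/45 + (70−77)²/77 + (9−29)²/29 + (55−56)²/56
   = 40.0000 + 0.4103 + 0.3556 + 0.6364 + 13.7931 + 0.0179
Sum = 55.213
df = 5. Since 55.213 > 15.086, we reject H₀.

55.213; reject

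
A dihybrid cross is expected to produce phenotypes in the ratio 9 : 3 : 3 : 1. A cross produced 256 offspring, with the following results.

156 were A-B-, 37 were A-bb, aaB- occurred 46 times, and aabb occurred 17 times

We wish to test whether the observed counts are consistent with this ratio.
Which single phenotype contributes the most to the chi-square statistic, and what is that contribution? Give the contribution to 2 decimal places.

Ratio total = 16. Expected counts: 256×9/16 = 144, 256×3/16 = 48, 256×3/16 = 48, 256×1/16 = 16.
A-B-: (156 − 144)²/144 = 144/144 = 1.000
A-bb: (37 − 48)²/48 = 121/48 = 2.521
aaB-: (46 − 48)²/48 = 4/48 = 0.083
aabb: (17 − 16)²/16 = 1/16 = 0.063
The largest term is for A-bb: 2.52.

A-bb, 2.52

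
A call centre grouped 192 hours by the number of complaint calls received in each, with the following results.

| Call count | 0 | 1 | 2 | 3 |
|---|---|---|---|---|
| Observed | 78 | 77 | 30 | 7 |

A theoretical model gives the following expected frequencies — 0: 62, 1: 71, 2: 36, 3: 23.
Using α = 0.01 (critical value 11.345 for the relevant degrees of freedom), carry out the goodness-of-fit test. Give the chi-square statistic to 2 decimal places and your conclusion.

χ² = (78−62)²/62 + (77−71)²/71 + (30−36)²/36 + (7−23)²/23
   = 4.129 + 0.507 + 1.000 + 11.130
Sum = 16.77
df = 3. Since 16.77 > 11.345, we reject H₀.

16.77; reject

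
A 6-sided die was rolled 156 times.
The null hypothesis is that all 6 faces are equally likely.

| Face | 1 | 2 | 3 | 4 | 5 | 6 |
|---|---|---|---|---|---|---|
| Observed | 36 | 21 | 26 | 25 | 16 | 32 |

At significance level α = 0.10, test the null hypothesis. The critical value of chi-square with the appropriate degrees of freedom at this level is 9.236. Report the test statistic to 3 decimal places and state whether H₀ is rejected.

10.077; reject

Expected count for each of the 6 categories: 156/6 = 26.
cat         O        E   (O−E)²/E
1          36       26     3.8462
2          21       26     0.9615
3          26       26     0.0000
4          25       26     0.0385
5          16       26     3.8462
6          32       26     1.3846
Sum = 10.077
df = 5. Since 10.077 > 9.236, we reject H₀.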